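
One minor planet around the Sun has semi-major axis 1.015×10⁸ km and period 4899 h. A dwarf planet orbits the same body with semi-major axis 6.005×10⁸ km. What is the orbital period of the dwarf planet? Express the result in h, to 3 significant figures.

T₂ ≈ 70500 h

Kepler's third law: T² ∝ a³, so T₂ = T₁ (a₂/a₁)^(3/2).
a₂/a₁ = 5.916, (a₂/a₁)^(3/2) = 14.39.
T₂ = 4899 × 14.39 = 70500 h.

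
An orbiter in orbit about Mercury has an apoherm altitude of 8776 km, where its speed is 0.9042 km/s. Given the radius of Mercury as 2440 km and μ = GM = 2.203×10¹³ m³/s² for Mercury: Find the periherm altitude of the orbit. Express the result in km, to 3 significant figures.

periherm altitude ≈ 508 km

r_a = 2440 + 8776 = 11216 km = 1.122×10⁷ m.
Specific energy ε = v²/2 − μ/r = -1.555×10⁶ J/kg, so a = −μ/(2ε) = 7.082×10⁶ m.
The apsides satisfy r_p + r_a = 2a, so the periherm radius is 2a − r_a = 2.948×10⁶ m = 2947.8 km.
Periherm altitude = 2947.8 − 2440 = 507.84 km.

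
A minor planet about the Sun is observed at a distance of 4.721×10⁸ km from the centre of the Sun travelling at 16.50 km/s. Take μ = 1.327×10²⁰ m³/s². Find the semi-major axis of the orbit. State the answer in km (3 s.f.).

a ≈ 4.58×10⁸ km

r = 4.721×10¹¹ m.
Specific orbital energy ε = v²/2 − μ/r = (16500)²/2 − 1.327×10²⁰/4.721×10¹¹ = -1.450×10⁸ J/kg.
Since ε = −μ/(2a), a = −μ/(2ε) = 4.577×10¹¹ m = 4.5771×10⁸ km.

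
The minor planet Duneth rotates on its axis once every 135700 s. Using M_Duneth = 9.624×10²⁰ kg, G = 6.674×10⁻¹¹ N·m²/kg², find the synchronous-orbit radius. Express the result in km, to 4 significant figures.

μ = GM = 6.674×10⁻¹¹ × 9.624×10²⁰ = 6.423×10¹⁰ m³/s².
A synchronous orbit has period T, so by Kepler's third law a = (μT²/4π²)^(1/3).
μT²/4π² = 6.423×10¹⁰ × (1.357×10⁵)² / 39.48 = 2.996×10¹⁹ m³.
a = 3.106×10⁶ m = 3105.9 km.

r_sync ≈ 3106 km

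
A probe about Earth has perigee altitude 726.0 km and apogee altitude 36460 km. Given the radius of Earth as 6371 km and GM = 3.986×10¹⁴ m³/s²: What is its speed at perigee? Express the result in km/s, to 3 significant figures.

r_p = 6371 + 726.0 = 7097.0 km = 7.0970×10⁶ m.
r_a = 6371 + 36460 = 42831 km = 4.2831×10⁷ m.
Semi-major axis a = (r_p + r_a)/2 = 24964 km = 2.496×10⁷ m.
Vis-viva: v² = μ(2/r − 1/a) = 3.986×10¹⁴ × (2.818×10⁻⁷ − 4.006×10⁻⁸) = 9.636×10⁷ m²/s².
v = 9816 m/s = 9.816 km/s.

v ≈ 9.82 km/s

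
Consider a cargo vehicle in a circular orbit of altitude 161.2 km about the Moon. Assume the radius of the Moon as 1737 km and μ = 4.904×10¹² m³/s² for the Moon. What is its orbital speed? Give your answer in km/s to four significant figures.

r = 1737 + 161.2 = 1898.2 km = 1.8982×10⁶ m.
For a circular orbit v = √(μ/r) = √(4.904×10¹² / 1.898×10⁶) = √(2.584×10⁶) = 1607 m/s.
That is 1.607 km/s.

v ≈ 1.607 km/s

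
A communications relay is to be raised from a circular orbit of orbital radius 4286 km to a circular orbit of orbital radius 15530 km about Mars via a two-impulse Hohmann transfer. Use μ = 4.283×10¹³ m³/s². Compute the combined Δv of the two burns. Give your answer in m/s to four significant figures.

r₁ = 4286 km = 4.286×10⁶ m.
r₂ = 15530 km = 1.553×10⁷ m.
Transfer ellipse a_t = (r₁ + r₂)/2 = 9.908×10⁶ m.
At r₁: circular v_c1 = √(μ/r₁) = 3161 m/s; transfer-periapsis v_p = √[μ(2/r₁ − 1/a_t)] = 3958 m/s.
Δv₁ = v_p − v_c1 = 796.5 m/s.
At r₂: circular v_c2 = √(μ/r₂) = 1661 m/s; transfer-apoapsis v_a = √[μ(2/r₂ − 1/a_t)] = 1092 m/s.
Δv₂ = v_c2 − v_a = 568.4 m/s.
Total Δv = Δv₁ + Δv₂ = 1365 m/s.

Δv_total ≈ 1365 m/s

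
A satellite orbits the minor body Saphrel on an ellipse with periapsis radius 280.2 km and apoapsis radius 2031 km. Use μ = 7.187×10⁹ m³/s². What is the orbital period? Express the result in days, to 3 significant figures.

T ≈ 1.07 days

Semi-major axis a = (r_p + r_a)/2 = (280.20 + 2031.0)/2 = 1155.6 km = 1.156×10⁶ m.
By Kepler's third law T = 2π√(a³/μ) = 2π × 1.465×10⁴ = 9.207×10⁴ s.
= 1.066 days.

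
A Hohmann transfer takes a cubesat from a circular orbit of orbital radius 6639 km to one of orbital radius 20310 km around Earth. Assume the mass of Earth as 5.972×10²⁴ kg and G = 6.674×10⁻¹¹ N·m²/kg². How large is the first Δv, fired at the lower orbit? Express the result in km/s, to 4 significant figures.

Δv ≈ 1.764 km/s

μ = GM = 6.674×10⁻¹¹ × 5.972×10²⁴ = 3.986×10¹⁴ m³/s².
r₁ = 6639 km = 6.639×10⁶ m.
r₂ = 20310 km = 2.031×10⁷ m.
Transfer ellipse a_t = (r₁ + r₂)/2 = 1.347×10⁷ m.
At r₁: circular v_c1 = √(μ/r₁) = 7748 m/s; transfer-perigee v_p = √[μ(2/r₁ − 1/a_t)] = 9513 m/s.
Δv₁ = v_p − v_c1 = 1764 m/s.
= 1.764 km/s.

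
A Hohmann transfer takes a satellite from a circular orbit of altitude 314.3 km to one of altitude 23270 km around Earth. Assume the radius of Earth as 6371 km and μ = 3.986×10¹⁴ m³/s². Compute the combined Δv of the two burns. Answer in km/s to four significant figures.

r₁ = 6371 + 314.3 = 6685.3 km = 6.6853×10⁶ m.
r₂ = 6371 + 23270 = 29641 km = 2.9641×10⁷ m.
Transfer ellipse a_t = (r₁ + r₂)/2 = 1.816×10⁷ m.
At r₁: circular v_c1 = √(μ/r₁) = 7722 m/s; transfer-perigee v_p = √[μ(2/r₁ − 1/a_t)] = 9864 m/s.
Δv₁ = v_p − v_c1 = 2143 m/s.
At r₂: circular v_c2 = √(μ/r₂) = 3667 m/s; transfer-apogee v_a = √[μ(2/r₂ − 1/a_t)] = 2225 m/s.
Δv₂ = v_c2 − v_a = 1442 m/s.
Total Δv = Δv₁ + Δv₂ = 3585 m/s = 3.585 km/s.

Δv_total ≈ 3.585 km/s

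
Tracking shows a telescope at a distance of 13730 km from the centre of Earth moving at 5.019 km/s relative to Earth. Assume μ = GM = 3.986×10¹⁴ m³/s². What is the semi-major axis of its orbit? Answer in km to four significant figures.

r = 1.373×10⁷ m.
Specific orbital energy ε = v²/2 − μ/r = (5019)²/2 − 3.986×10¹⁴/1.373×10⁷ = -1.644×10⁷ J/kg.
Since ε = −μ/(2a), a = −μ/(2ε) = 1.213×10⁷ m = 12126 km.

a ≈ 12130 km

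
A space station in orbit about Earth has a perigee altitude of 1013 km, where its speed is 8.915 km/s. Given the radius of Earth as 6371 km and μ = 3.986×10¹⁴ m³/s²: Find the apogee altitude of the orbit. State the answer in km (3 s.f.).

apogee altitude ≈ 14200 km

r_p = 6371 + 1013 = 7384.0 km = 7.384×10⁶ m.
Specific energy ε = v²/2 − μ/r = -1.424×10⁷ J/kg, so a = −μ/(2ε) = 1.399×10⁷ m.
The apsides satisfy r_p + r_a = 2a, so the apogee radius is 2a − r_p = 2.060×10⁷ m = 20602 km.
Apogee altitude = 20602 − 6371 = 14231 km.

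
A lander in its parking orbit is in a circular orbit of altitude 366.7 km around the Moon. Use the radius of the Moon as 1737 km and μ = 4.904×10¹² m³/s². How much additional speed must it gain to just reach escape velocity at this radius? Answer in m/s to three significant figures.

r = 1737 + 366.7 = 2103.7 km = 2.1037×10⁶ m.
Circular speed v_c = √(μ/r) = 1527 m/s.
Escape speed v_esc = √(2μ/r) = √2 × v_c = 2159 m/s.
Δv = v_esc − v_c = 632.4 m/s.

Δv ≈ 632 m/s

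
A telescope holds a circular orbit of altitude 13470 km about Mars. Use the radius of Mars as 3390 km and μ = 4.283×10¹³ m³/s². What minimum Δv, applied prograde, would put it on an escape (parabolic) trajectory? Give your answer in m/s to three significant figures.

Δv ≈ 660 m/s

r = 3390 + 13470 = 16860 km = 1.6860×10⁷ m.
Circular speed v_c = √(μ/r) = 1594 m/s.
Escape speed v_esc = √(2μ/r) = √2 × v_c = 2254 m/s.
Δv = v_esc − v_c = 660.2 m/s.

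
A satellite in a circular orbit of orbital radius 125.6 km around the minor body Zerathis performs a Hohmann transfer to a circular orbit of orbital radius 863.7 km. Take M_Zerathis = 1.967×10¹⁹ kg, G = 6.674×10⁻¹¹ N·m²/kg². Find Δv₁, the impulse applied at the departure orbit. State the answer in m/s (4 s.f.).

Δv ≈ 32.86 m/s

μ = GM = 6.674×10⁻¹¹ × 1.967×10¹⁹ = 1.313×10⁹ m³/s².
r₁ = 125.6 km = 1.256×10⁵ m.
r₂ = 863.7 km = 8.637×10⁵ m.
Transfer ellipse a_t = (r₁ + r₂)/2 = 4.946×10⁵ m.
At r₁: circular v_c1 = √(μ/r₁) = 102.2 m/s; transfer-periapsis v_p = √[μ(2/r₁ − 1/a_t)] = 135.1 m/s.
Δv₁ = v_p − v_c1 = 32.86 m/s.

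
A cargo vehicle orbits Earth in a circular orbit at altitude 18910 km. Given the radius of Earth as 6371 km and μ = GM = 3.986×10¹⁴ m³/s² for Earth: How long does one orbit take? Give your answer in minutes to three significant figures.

T ≈ 667 minutes

r = 6371 + 18910 = 25281 km = 2.5281×10⁷ m.
Kepler's third law: T = 2π√(r³/μ) = 2π√((2.528×10⁷)³ / 3.986×10¹⁴).
r³/μ = 4.054×10⁷ s², so T = 2π × 6.367×10³ = 4.000×10⁴ s.
Converting: 4.000×10⁴ s ÷ 60.00 = 666.7 minutes.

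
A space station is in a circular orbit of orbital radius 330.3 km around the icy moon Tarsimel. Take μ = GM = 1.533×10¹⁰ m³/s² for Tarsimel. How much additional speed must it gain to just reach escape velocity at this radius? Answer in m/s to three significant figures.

r = 330.3 km = 3.303×10⁵ m.
Circular speed v_c = √(μ/r) = 215.4 m/s.
Escape speed v_esc = √(2μ/r) = √2 × v_c = 304.7 m/s.
Δv = v_esc − v_c = 89.24 m/s.

Δv ≈ 89.2 m/s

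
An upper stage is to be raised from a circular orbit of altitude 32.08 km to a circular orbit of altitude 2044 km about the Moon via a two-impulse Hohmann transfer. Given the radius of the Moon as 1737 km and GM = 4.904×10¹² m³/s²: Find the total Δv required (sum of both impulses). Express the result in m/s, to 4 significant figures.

Δv_total ≈ 508.0 m/s

r₁ = 1737 + 32.08 = 1769.1 km = 1.7691×10⁶ m.
r₂ = 1737 + 2044 = 3781.0 km = 3.7810×10⁶ m.
Transfer ellipse a_t = (r₁ + r₂)/2 = 2.775×10⁶ m.
At r₁: circular v_c1 = √(μ/r₁) = 1665 m/s; transfer-perilune v_p = √[μ(2/r₁ − 1/a_t)] = 1943 m/s.
Δv₁ = v_p − v_c1 = 278.5 m/s.
At r₂: circular v_c2 = √(μ/r₂) = 1139 m/s; transfer-apolune v_a = √[μ(2/r₂ − 1/a_t)] = 909.3 m/s.
Δv₂ = v_c2 − v_a = 229.6 m/s.
Total Δv = Δv₁ + Δv₂ = 508.0 m/s.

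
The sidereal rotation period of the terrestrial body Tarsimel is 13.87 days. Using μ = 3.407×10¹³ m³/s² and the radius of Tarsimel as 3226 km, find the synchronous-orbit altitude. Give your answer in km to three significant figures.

h_sync ≈ 1.04×10⁵ km

T = 13.87 days = 1.198×10⁶ s.
A synchronous orbit has period T, so by Kepler's third law a = (μT²/4π²)^(1/3).
μT²/4π² = 3.407×10¹³ × (1.198×10⁶)² / 39.48 = 1.239×10²⁴ m³.
a = 1.074×10⁸ m = 1.0741×10⁵ km.
Altitude h = a − R = 1.0741×10⁵ − 3226 = 1.0419×10⁵ km.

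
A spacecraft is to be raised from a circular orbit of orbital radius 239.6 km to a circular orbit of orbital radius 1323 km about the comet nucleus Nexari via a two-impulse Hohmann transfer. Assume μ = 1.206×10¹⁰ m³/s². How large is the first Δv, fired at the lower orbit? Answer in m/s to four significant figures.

r₁ = 239.6 km = 2.396×10⁵ m.
r₂ = 1323 km = 1.323×10⁶ m.
Transfer ellipse a_t = (r₁ + r₂)/2 = 7.813×10⁵ m.
At r₁: circular v_c1 = √(μ/r₁) = 224.4 m/s; transfer-periapsis v_p = √[μ(2/r₁ − 1/a_t)] = 291.9 m/s.
Δv₁ = v_p − v_c1 = 67.59 m/s.

Δv ≈ 67.59 m/s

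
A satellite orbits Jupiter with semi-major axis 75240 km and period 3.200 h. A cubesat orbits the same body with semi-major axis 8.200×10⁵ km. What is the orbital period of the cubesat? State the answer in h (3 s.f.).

T₂ ≈ 115 h

Kepler's third law: T² ∝ a³, so T₂ = T₁ (a₂/a₁)^(3/2).
a₂/a₁ = 10.90, (a₂/a₁)^(3/2) = 35.98.
T₂ = 3.200 × 35.98 = 115.1 h.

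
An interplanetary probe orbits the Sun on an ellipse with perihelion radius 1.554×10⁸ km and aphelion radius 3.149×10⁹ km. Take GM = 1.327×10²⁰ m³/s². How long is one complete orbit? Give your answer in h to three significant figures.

Semi-major axis a = (r_p + r_a)/2 = (1.5540×10⁸ + 3.1490×10⁹)/2 = 1.6522×10⁹ km = 1.652×10¹² m.
By Kepler's third law T = 2π√(a³/μ) = 2π × 1.844×10⁸ = 1.158×10⁹ s.
= 3.218×10⁵ h.

T ≈ 322000 h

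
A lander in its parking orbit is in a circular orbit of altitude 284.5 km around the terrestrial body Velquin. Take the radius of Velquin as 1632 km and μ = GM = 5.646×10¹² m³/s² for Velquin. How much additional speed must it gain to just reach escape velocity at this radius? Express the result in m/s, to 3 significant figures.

Δv ≈ 711 m/s

r = 1632 + 284.5 = 1916.5 km = 1.9165×10⁶ m.
Circular speed v_c = √(μ/r) = 1716 m/s.
Escape speed v_esc = √(2μ/r) = √2 × v_c = 2427 m/s.
Δv = v_esc − v_c = 711.0 m/s.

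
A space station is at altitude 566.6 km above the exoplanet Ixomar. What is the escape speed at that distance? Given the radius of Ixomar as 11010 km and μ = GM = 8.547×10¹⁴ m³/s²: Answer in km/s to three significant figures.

v_esc ≈ 12.2 km/s

r = 11010 + 566.6 = 11577 km = 1.1577×10⁷ m.
Escape speed v_esc = √(2μ/r) = √(2 × 8.547×10¹⁴ / 1.158×10⁷) = √(1.477×10⁸) = 12150 m/s.
= 12.15 km/s.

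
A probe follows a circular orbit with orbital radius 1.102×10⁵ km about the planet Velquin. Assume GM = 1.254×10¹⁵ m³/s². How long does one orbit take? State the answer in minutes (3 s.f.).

r = 1.102×10⁵ km = 1.102×10⁸ m.
Kepler's third law: T = 2π√(r³/μ) = 2π√((1.102×10⁸)³ / 1.254×10¹⁵).
r³/μ = 1.067×10⁹ s², so T = 2π × 3.267×10⁴ = 2.053×10⁵ s.
Converting: 2.053×10⁵ s ÷ 60.00 = 3421 minutes.

T ≈ 3420 minutes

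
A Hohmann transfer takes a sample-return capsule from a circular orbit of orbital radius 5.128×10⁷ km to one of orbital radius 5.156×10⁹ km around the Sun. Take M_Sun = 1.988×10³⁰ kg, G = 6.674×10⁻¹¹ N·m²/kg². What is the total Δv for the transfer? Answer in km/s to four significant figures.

Δv_total ≈ 25.08 km/s

μ = GM = 6.674×10⁻¹¹ × 1.988×10³⁰ = 1.327×10²⁰ m³/s².
r₁ = 5.128×10⁷ km = 5.128×10¹⁰ m.
r₂ = 5.156×10⁹ km = 5.156×10¹² m.
Transfer ellipse a_t = (r₁ + r₂)/2 = 2.604×10¹² m.
At r₁: circular v_c1 = √(μ/r₁) = 50870 m/s; transfer-perihelion v_p = √[μ(2/r₁ − 1/a_t)] = 71580 m/s.
Δv₁ = v_p − v_c1 = 20710 m/s.
At r₂: circular v_c2 = √(μ/r₂) = 5073 m/s; transfer-aphelion v_a = √[μ(2/r₂ − 1/a_t)] = 711.9 m/s.
Δv₂ = v_c2 − v_a = 4361 m/s.
Total Δv = Δv₁ + Δv₂ = 25080 m/s = 25.08 km/s.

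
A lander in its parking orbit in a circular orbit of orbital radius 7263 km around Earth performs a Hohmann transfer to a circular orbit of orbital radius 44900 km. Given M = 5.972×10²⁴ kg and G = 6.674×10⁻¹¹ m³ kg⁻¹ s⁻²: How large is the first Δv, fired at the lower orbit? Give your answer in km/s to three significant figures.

μ = GM = 6.674×10⁻¹¹ × 5.972×10²⁴ = 3.986×10¹⁴ m³/s².
r₁ = 7263 km = 7.263×10⁶ m.
r₂ = 44900 km = 4.490×10⁷ m.
Transfer ellipse a_t = (r₁ + r₂)/2 = 2.608×10⁷ m.
At r₁: circular v_c1 = √(μ/r₁) = 7408 m/s; transfer-perigee v_p = √[μ(2/r₁ − 1/a_t)] = 9720 m/s.
Δv₁ = v_p − v_c1 = 2312 m/s.
= 2.312 km/s.

Δv ≈ 2.31 km/s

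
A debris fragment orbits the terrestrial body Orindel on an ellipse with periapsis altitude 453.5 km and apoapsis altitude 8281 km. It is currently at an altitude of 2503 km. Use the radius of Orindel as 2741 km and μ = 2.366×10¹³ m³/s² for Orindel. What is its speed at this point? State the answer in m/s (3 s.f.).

v ≈ 2390 m/s

r_p = 2741 + 453.5 = 3194.5 km = 3.1945×10⁶ m.
r_a = 2741 + 8281 = 11022 km = 1.1022×10⁷ m.
r = 2741 + 2503 = 5244.0 km = 5.244×10⁶ m.
Semi-major axis a = (r_p + r_a)/2 = 7108.2 km = 7.108×10⁶ m.
Vis-viva: v² = μ(2/r − 1/a) = 2.366×10¹³ × (3.814×10⁻⁷ − 1.407×10⁻⁷) = 5.695×10⁶ m²/s².
v = 2386 m/s.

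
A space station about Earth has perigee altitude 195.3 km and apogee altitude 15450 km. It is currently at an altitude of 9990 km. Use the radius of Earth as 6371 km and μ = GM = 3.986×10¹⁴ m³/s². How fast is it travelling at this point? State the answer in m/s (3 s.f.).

r_p = 6371 + 195.3 = 6566.3 km = 6.5663×10⁶ m.
r_a = 6371 + 15450 = 21821 km = 2.1821×10⁷ m.
r = 6371 + 9990 = 16361 km = 1.636×10⁷ m.
Semi-major axis a = (r_p + r_a)/2 = 14194 km = 1.419×10⁷ m.
Vis-viva: v² = μ(2/r − 1/a) = 3.986×10¹⁴ × (1.222×10⁻⁷ − 7.045×10⁻⁸) = 2.064×10⁷ m²/s².
v = 4543 m/s.

v ≈ 4540 m/s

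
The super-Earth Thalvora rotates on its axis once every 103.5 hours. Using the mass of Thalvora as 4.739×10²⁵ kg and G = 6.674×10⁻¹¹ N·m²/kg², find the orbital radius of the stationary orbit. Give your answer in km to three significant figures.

r_sync ≈ 2.23×10⁵ km

μ = GM = 6.674×10⁻¹¹ × 4.739×10²⁵ = 3.163×10¹⁵ m³/s².
T = 103.5 hours = 3.726×10⁵ s.
A synchronous orbit has period T, so by Kepler's third law a = (μT²/4π²)^(1/3).
μT²/4π² = 3.163×10¹⁵ × (3.726×10⁵)² / 39.48 = 1.112×10²⁵ m³.
a = 2.232×10⁸ m = 2.2322×10⁵ km.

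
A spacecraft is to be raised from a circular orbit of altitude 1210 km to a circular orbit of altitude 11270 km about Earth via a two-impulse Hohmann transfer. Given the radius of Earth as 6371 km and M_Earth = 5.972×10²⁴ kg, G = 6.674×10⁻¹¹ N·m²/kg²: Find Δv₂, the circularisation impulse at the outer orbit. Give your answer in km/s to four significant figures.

μ = GM = 6.674×10⁻¹¹ × 5.972×10²⁴ = 3.986×10¹⁴ m³/s².
r₁ = 6371 + 1210 = 7581.0 km = 7.5810×10⁶ m.
r₂ = 6371 + 11270 = 17641 km = 1.7641×10⁷ m.
Transfer ellipse a_t = (r₁ + r₂)/2 = 1.261×10⁷ m.
At r₁: circular v_c1 = √(μ/r₁) = 7251 m/s; transfer-perigee v_p = √[μ(2/r₁ − 1/a_t)] = 8576 m/s.
At r₂: circular v_c2 = √(μ/r₂) = 4753 m/s; transfer-apogee v_a = √[μ(2/r₂ − 1/a_t)] = 3685 m/s.
Δv₂ = v_c2 − v_a = 1068 m/s.
= 1.068 km/s.

Δv ≈ 1.068 km/s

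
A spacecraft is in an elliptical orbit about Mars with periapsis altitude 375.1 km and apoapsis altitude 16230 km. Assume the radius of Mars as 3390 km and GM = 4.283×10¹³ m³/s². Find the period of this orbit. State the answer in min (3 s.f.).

r_p = 3390 + 375.1 = 3765.1 km = 3.7651×10⁶ m.
r_a = 3390 + 16230 = 19620 km = 1.9620×10⁷ m.
Semi-major axis a = (r_p + r_a)/2 = (3765.1 + 19620)/2 = 11693 km = 1.169×10⁷ m.
By Kepler's third law T = 2π√(a³/μ) = 2π × 6.109×10³ = 3.839×10⁴ s.
= 639.8 min.

T ≈ 640 min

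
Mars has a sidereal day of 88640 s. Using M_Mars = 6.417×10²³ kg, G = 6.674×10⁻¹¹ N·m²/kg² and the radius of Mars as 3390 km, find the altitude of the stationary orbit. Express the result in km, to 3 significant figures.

μ = GM = 6.674×10⁻¹¹ × 6.417×10²³ = 4.283×10¹³ m³/s².
A synchronous orbit has period T, so by Kepler's third law a = (μT²/4π²)^(1/3).
μT²/4π² = 4.283×10¹³ × (8.864×10⁴)² / 39.48 = 8.524×10²¹ m³.
a = 2.043×10⁷ m = 20427 km.
Altitude h = a − R = 20427 − 3390 = 17037 km.

h_sync ≈ 17000 km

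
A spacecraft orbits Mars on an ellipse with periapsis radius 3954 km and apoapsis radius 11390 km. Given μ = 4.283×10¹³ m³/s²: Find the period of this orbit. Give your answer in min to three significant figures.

T ≈ 340 min

Semi-major axis a = (r_p + r_a)/2 = (3954.0 + 11390)/2 = 7672.0 km = 7.672×10⁶ m.
By Kepler's third law T = 2π√(a³/μ) = 2π × 3.247×10³ = 2.040×10⁴ s.
= 340.0 min.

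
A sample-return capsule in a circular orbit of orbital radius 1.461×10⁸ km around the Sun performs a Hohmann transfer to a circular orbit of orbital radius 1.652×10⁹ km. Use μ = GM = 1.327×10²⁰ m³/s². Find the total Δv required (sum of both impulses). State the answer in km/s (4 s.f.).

r₁ = 1.461×10⁸ km = 1.461×10¹¹ m.
r₂ = 1.652×10⁹ km = 1.652×10¹² m.
Transfer ellipse a_t = (r₁ + r₂)/2 = 8.990×10¹¹ m.
At r₁: circular v_c1 = √(μ/r₁) = 30140 m/s; transfer-perihelion v_p = √[μ(2/r₁ − 1/a_t)] = 40850 m/s.
Δv₁ = v_p − v_c1 = 10720 m/s.
At r₂: circular v_c2 = √(μ/r₂) = 8963 m/s; transfer-aphelion v_a = √[μ(2/r₂ − 1/a_t)] = 3613 m/s.
Δv₂ = v_c2 − v_a = 5350 m/s.
Total Δv = Δv₁ + Δv₂ = 16060 m/s = 16.06 km/s.

Δv_total ≈ 16.06 km/s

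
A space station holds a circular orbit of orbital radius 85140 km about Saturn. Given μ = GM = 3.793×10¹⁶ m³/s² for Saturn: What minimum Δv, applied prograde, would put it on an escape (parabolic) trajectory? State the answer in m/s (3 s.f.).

r = 85140 km = 8.514×10⁷ m.
Circular speed v_c = √(μ/r) = 21110 m/s.
Escape speed v_esc = √(2μ/r) = √2 × v_c = 29850 m/s.
Δv = v_esc − v_c = 8743 m/s.

Δv ≈ 8740 m/s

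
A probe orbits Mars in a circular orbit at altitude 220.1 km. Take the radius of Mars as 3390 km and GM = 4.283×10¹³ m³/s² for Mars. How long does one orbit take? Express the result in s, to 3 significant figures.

T ≈ 6590 s

r = 3390 + 220.1 = 3610.1 km = 3.6101×10⁶ m.
Kepler's third law: T = 2π√(r³/μ) = 2π√((3.610×10⁶)³ / 4.283×10¹³).
r³/μ = 1.099×10⁶ s², so T = 2π × 1.048×10³ = 6.585×10³ s.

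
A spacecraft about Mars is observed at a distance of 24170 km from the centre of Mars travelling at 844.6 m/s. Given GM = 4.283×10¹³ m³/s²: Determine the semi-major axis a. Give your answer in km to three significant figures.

r = 2.417×10⁷ m.
Specific orbital energy ε = v²/2 − μ/r = (844.6)²/2 − 4.283×10¹³/2.417×10⁷ = -1.415×10⁶ J/kg.
Since ε = −μ/(2a), a = −μ/(2ε) = 1.513×10⁷ m = 15130 km.

a ≈ 15100 km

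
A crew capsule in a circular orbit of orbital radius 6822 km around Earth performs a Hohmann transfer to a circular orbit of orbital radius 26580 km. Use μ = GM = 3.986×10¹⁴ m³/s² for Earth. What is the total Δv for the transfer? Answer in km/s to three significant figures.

r₁ = 6822 km = 6.822×10⁶ m.
r₂ = 26580 km = 2.658×10⁷ m.
Transfer ellipse a_t = (r₁ + r₂)/2 = 1.670×10⁷ m.
At r₁: circular v_c1 = √(μ/r₁) = 7644 m/s; transfer-perigee v_p = √[μ(2/r₁ − 1/a_t)] = 9643 m/s.
Δv₁ = v_p − v_c1 = 1999 m/s.
At r₂: circular v_c2 = √(μ/r₂) = 3872 m/s; transfer-apogee v_a = √[μ(2/r₂ − 1/a_t)] = 2475 m/s.
Δv₂ = v_c2 − v_a = 1397 m/s.
Total Δv = Δv₁ + Δv₂ = 3397 m/s = 3.397 km/s.

Δv_total ≈ 3.40 km/s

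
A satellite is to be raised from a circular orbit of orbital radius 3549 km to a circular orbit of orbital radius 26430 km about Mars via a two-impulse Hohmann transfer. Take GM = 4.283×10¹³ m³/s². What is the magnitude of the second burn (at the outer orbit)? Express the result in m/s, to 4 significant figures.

Δv ≈ 653.6 m/s

r₁ = 3549 km = 3.549×10⁶ m.
r₂ = 26430 km = 2.643×10⁷ m.
Transfer ellipse a_t = (r₁ + r₂)/2 = 1.499×10⁷ m.
At r₁: circular v_c1 = √(μ/r₁) = 3474 m/s; transfer-periapsis v_p = √[μ(2/r₁ − 1/a_t)] = 4613 m/s.
At r₂: circular v_c2 = √(μ/r₂) = 1273 m/s; transfer-apoapsis v_a = √[μ(2/r₂ − 1/a_t)] = 619.4 m/s.
Δv₂ = v_c2 − v_a = 653.6 m/s.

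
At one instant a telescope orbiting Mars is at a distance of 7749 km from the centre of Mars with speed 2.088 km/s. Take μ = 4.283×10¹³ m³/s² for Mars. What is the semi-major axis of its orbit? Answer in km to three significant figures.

r = 7.749×10⁶ m.
Specific orbital energy ε = v²/2 − μ/r = (2088)²/2 − 4.283×10¹³/7.749×10⁶ = -3.347×10⁶ J/kg.
Since ε = −μ/(2a), a = −μ/(2ε) = 6.398×10⁶ m = 6397.7 km.

a ≈ 6400 km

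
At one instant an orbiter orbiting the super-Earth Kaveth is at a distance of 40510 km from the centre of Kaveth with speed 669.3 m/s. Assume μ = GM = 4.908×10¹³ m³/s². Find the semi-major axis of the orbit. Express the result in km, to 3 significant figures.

r = 4.051×10⁷ m.
Specific orbital energy ε = v²/2 − μ/r = (669.3)²/2 − 4.908×10¹³/4.051×10⁷ = -9.876×10⁵ J/kg.
Since ε = −μ/(2a), a = −μ/(2ε) = 2.485×10⁷ m = 24849 km.

a ≈ 24800 km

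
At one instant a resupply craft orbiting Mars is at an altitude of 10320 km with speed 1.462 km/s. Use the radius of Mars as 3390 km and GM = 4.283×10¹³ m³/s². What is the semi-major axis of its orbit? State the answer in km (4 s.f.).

a ≈ 10420 km

r = 3390 + 10320 = 13710 km = 1.371×10⁷ m.
Specific orbital energy ε = v²/2 − μ/r = (1462)²/2 − 4.283×10¹³/1.371×10⁷ = -2.055×10⁶ J/kg.
Since ε = −μ/(2a), a = −μ/(2ε) = 1.042×10⁷ m = 10420 km.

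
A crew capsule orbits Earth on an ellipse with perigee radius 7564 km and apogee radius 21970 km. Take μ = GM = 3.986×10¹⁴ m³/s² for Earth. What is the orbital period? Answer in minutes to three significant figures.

Semi-major axis a = (r_p + r_a)/2 = (7564.0 + 21970)/2 = 14767 km = 1.477×10⁷ m.
By Kepler's third law T = 2π√(a³/μ) = 2π × 2.842×10³ = 1.786×10⁴ s.
= 297.6 minutes.

T ≈ 298 minutes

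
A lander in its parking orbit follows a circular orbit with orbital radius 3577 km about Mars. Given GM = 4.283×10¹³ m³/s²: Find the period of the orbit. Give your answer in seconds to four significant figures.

T ≈ 6495 seconds

r = 3577 km = 3.577×10⁶ m.
Kepler's third law: T = 2π√(r³/μ) = 2π√((3.577×10⁶)³ / 4.283×10¹³).
r³/μ = 1.069×10⁶ s², so T = 2π × 1.034×10³ = 6.495×10³ s.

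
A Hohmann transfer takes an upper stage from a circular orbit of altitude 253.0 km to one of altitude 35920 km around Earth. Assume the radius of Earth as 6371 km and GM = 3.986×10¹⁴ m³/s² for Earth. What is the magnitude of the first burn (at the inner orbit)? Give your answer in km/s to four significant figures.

Δv ≈ 2.443 km/s

r₁ = 6371 + 253.0 = 6624.0 km = 6.6240×10⁶ m.
r₂ = 6371 + 35920 = 42291 km = 4.2291×10⁷ m.
Transfer ellipse a_t = (r₁ + r₂)/2 = 2.446×10⁷ m.
At r₁: circular v_c1 = √(μ/r₁) = 7757 m/s; transfer-perigee v_p = √[μ(2/r₁ − 1/a_t)] = 10200 m/s.
Δv₁ = v_p − v_c1 = 2443 m/s.
= 2.443 km/s.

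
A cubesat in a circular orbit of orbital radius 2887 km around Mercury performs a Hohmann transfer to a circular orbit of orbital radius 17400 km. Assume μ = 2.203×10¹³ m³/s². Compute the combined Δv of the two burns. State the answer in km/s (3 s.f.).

Δv_total ≈ 1.38 km/s

r₁ = 2887 km = 2.887×10⁶ m.
r₂ = 17400 km = 1.740×10⁷ m.
Transfer ellipse a_t = (r₁ + r₂)/2 = 1.014×10⁷ m.
At r₁: circular v_c1 = √(μ/r₁) = 2762 m/s; transfer-periherm v_p = √[μ(2/r₁ − 1/a_t)] = 3618 m/s.
Δv₁ = v_p − v_c1 = 855.6 m/s.
At r₂: circular v_c2 = √(μ/r₂) = 1125 m/s; transfer-apoherm v_a = √[μ(2/r₂ − 1/a_t)] = 600.3 m/s.
Δv₂ = v_c2 − v_a = 524.9 m/s.
Total Δv = Δv₁ + Δv₂ = 1381 m/s = 1.381 km/s.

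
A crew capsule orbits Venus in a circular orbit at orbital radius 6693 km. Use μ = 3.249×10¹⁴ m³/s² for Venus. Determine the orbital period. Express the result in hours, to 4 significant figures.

r = 6693 km = 6.693×10⁶ m.
Kepler's third law: T = 2π√(r³/μ) = 2π√((6.693×10⁶)³ / 3.249×10¹⁴).
r³/μ = 9.228×10⁵ s², so T = 2π × 9.606×10² = 6.036×10³ s.
Converting: 6.036×10³ s ÷ 3600 = 1.677 hours.

T ≈ 1.677 hours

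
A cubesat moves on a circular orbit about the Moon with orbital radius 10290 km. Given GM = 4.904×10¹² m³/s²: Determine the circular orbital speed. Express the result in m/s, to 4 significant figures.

v ≈ 690.3 m/s

r = 10290 km = 1.029×10⁷ m.
For a circular orbit v = √(μ/r) = √(4.904×10¹² / 1.029×10⁷) = √(4.766×10⁵) = 690.3 m/s.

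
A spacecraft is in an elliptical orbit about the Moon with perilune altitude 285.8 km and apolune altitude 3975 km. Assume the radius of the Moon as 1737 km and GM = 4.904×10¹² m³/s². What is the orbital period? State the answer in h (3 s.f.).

r_p = 1737 + 285.8 = 2022.8 km = 2.0228×10⁶ m.
r_a = 1737 + 3975 = 5712.0 km = 5.7120×10⁶ m.
Semi-major axis a = (r_p + r_a)/2 = (2022.8 + 5712.0)/2 = 3867.4 km = 3.867×10⁶ m.
By Kepler's third law T = 2π√(a³/μ) = 2π × 3.434×10³ = 2.158×10⁴ s.
= 5.994 h.

T ≈ 5.99 h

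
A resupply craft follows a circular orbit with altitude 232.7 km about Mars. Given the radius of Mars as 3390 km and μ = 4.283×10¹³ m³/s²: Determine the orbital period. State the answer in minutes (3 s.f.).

r = 3390 + 232.7 = 3622.7 km = 3.6227×10⁶ m.
Kepler's third law: T = 2π√(r³/μ) = 2π√((3.623×10⁶)³ / 4.283×10¹³).
r³/μ = 1.110×10⁶ s², so T = 2π × 1.054×10³ = 6.620×10³ s.
Converting: 6.620×10³ s ÷ 60.00 = 110.3 minutes.

T ≈ 110 minutes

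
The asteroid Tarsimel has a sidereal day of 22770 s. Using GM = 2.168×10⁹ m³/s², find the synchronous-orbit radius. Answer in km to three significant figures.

A synchronous orbit has period T, so by Kepler's third law a = (μT²/4π²)^(1/3).
μT²/4π² = 2.168×10⁹ × (2.277×10⁴)² / 39.48 = 2.847×10¹⁶ m³.
a = 3.054×10⁵ m = 305.36 km.

r_sync ≈ 305 km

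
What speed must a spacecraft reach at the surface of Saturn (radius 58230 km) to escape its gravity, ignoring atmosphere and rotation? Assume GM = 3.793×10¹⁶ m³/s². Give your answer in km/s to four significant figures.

r = R = 5.823×10⁷ m.
Escape speed v_esc = √(2μ/r) = √(2 × 3.793×10¹⁶ / 5.823×10⁷) = √(1.303×10⁹) = 36090 m/s.
= 36.09 km/s.

v_esc ≈ 36.09 km/s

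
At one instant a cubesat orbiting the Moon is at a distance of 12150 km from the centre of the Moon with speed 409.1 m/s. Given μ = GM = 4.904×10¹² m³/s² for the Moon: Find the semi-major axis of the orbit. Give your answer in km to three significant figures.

a ≈ 7660 km

r = 1.215×10⁷ m.
Vis-viva rearranged: 1/a = 2/r − v²/μ = 1.646×10⁻⁷ − 3.413×10⁻⁸ = 1.305×10⁻⁷ m⁻¹.
a = 7.664×10⁶ m = 7663.9 km.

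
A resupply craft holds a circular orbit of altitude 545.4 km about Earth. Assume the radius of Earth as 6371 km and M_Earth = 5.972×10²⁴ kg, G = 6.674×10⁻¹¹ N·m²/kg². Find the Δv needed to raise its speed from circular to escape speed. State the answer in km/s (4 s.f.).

Δv ≈ 3.144 km/s

μ = GM = 6.674×10⁻¹¹ × 5.972×10²⁴ = 3.986×10¹⁴ m³/s².
r = 6371 + 545.4 = 6916.4 km = 6.9164×10⁶ m.
Circular speed v_c = √(μ/r) = 7591 m/s.
Escape speed v_esc = √(2μ/r) = √2 × v_c = 10740 m/s.
Δv = v_esc − v_c = 3144 m/s = 3.144 km/s.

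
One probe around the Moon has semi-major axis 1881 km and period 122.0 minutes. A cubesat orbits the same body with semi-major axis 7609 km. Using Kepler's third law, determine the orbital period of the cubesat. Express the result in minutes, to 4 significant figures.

Kepler's third law: T² ∝ a³, so T₂ = T₁ (a₂/a₁)^(3/2).
a₂/a₁ = 4.045, (a₂/a₁)^(3/2) = 8.136.
T₂ = 122.0 × 8.136 = 992.6 minutes.

T₂ ≈ 992.6 minutes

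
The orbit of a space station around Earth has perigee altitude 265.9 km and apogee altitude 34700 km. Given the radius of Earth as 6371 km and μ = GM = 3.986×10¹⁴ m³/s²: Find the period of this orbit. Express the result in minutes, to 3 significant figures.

T ≈ 611 minutes

r_p = 6371 + 265.9 = 6636.9 km = 6.6369×10⁶ m.
r_a = 6371 + 34700 = 41071 km = 4.1071×10⁷ m.
Semi-major axis a = (r_p + r_a)/2 = (6636.9 + 41071)/2 = 23854 km = 2.385×10⁷ m.
By Kepler's third law T = 2π√(a³/μ) = 2π × 5.835×10³ = 3.666×10⁴ s.
= 611.1 minutes.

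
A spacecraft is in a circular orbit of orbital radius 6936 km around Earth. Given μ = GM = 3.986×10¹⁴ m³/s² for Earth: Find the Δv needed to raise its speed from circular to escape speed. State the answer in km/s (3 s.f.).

r = 6936 km = 6.936×10⁶ m.
Circular speed v_c = √(μ/r) = 7581 m/s.
Escape speed v_esc = √(2μ/r) = √2 × v_c = 10720 m/s.
Δv = v_esc − v_c = 3140 m/s = 3.140 km/s.

Δv ≈ 3.14 km/s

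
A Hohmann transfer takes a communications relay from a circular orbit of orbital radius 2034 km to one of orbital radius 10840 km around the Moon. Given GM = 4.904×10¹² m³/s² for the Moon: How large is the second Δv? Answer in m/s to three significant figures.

r₁ = 2034 km = 2.034×10⁶ m.
r₂ = 10840 km = 1.084×10⁷ m.
Transfer ellipse a_t = (r₁ + r₂)/2 = 6.437×10⁶ m.
At r₁: circular v_c1 = √(μ/r₁) = 1553 m/s; transfer-perilune v_p = √[μ(2/r₁ − 1/a_t)] = 2015 m/s.
At r₂: circular v_c2 = √(μ/r₂) = 672.6 m/s; transfer-apolune v_a = √[μ(2/r₂ − 1/a_t)] = 378.1 m/s.
Δv₂ = v_c2 − v_a = 294.5 m/s.

Δv ≈ 295 m/s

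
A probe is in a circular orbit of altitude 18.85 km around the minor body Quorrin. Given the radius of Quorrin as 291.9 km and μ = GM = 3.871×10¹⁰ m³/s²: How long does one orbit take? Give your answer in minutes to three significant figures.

T ≈ 92.2 minutes

r = 291.9 + 18.85 = 310.75 km = 3.1075×10⁵ m.
Kepler's third law: T = 2π√(r³/μ) = 2π√((3.108×10⁵)³ / 3.871×10¹⁰).
r³/μ = 7.752×10⁵ s², so T = 2π × 8.805×10² = 5.532×10³ s.
Converting: 5.532×10³ s ÷ 60.00 = 92.20 minutes.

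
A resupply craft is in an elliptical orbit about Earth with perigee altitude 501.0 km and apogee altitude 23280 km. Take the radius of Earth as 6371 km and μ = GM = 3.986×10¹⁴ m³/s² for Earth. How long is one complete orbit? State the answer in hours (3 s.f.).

r_p = 6371 + 501.0 = 6872.0 km = 6.8720×10⁶ m.
r_a = 6371 + 23280 = 29651 km = 2.9651×10⁷ m.
Semi-major axis a = (r_p + r_a)/2 = (6872.0 + 29651)/2 = 18262 km = 1.826×10⁷ m.
By Kepler's third law T = 2π√(a³/μ) = 2π × 3.909×10³ = 2.456×10⁴ s.
= 6.822 hours.

T ≈ 6.82 hours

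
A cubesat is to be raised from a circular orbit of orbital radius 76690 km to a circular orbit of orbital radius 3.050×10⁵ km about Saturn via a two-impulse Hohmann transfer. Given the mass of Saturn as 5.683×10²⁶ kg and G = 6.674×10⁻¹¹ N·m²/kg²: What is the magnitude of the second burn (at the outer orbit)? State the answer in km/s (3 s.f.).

Δv ≈ 4.08 km/s

μ = GM = 6.674×10⁻¹¹ × 5.683×10²⁶ = 3.793×10¹⁶ m³/s².
r₁ = 76690 km = 7.669×10⁷ m.
r₂ = 3.050×10⁵ km = 3.050×10⁸ m.
Transfer ellipse a_t = (r₁ + r₂)/2 = 1.908×10⁸ m.
At r₁: circular v_c1 = √(μ/r₁) = 22240 m/s; transfer-perikrone v_p = √[μ(2/r₁ − 1/a_t)] = 28110 m/s.
At r₂: circular v_c2 = √(μ/r₂) = 11150 m/s; transfer-apokrone v_a = √[μ(2/r₂ − 1/a_t)] = 7069 m/s.
Δv₂ = v_c2 − v_a = 4082 m/s.
= 4.082 km/s.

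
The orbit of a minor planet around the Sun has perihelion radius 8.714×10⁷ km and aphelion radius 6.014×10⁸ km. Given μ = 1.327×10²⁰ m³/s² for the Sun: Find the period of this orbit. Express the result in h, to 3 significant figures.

Semi-major axis a = (r_p + r_a)/2 = (8.7140×10⁷ + 6.0140×10⁸)/2 = 3.4427×10⁸ km = 3.443×10¹¹ m.
By Kepler's third law T = 2π√(a³/μ) = 2π × 1.754×10⁷ = 1.102×10⁸ s.
= 30600 h.

T ≈ 30600 h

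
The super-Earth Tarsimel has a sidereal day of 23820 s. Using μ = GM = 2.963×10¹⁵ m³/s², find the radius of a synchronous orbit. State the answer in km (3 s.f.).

A synchronous orbit has period T, so by Kepler's third law a = (μT²/4π²)^(1/3).
μT²/4π² = 2.963×10¹⁵ × (2.382×10⁴)² / 39.48 = 4.258×10²² m³.
a = 3.492×10⁷ m = 34921 km.

r_sync ≈ 34900 km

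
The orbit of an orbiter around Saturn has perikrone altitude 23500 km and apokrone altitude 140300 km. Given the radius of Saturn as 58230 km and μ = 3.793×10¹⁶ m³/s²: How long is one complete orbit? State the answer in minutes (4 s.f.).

T ≈ 891.9 minutes

r_p = 58230 + 23500 = 81730 km = 8.1730×10⁷ m.
r_a = 58230 + 140300 = 198530 km = 1.9853×10⁸ m.
Semi-major axis a = (r_p + r_a)/2 = (81730 + 1.9853×10⁵)/2 = 1.4013×10⁵ km = 1.401×10⁸ m.
By Kepler's third law T = 2π√(a³/μ) = 2π × 8.517×10³ = 5.352×10⁴ s.
= 891.9 minutes.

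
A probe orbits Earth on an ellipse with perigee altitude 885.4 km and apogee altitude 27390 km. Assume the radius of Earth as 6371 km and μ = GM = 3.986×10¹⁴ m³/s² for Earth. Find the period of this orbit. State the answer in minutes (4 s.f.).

r_p = 6371 + 885.4 = 7256.4 km = 7.2564×10⁶ m.
r_a = 6371 + 27390 = 33761 km = 3.3761×10⁷ m.
Semi-major axis a = (r_p + r_a)/2 = (7256.4 + 33761)/2 = 20509 km = 2.051×10⁷ m.
By Kepler's third law T = 2π√(a³/μ) = 2π × 4.652×10³ = 2.923×10⁴ s.
= 487.2 minutes.

T ≈ 487.2 minutes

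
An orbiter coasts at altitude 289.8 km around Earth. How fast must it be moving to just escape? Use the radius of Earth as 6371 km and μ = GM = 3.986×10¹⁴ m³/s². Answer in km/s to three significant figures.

r = 6371 + 289.8 = 6660.8 km = 6.6608×10⁶ m.
Escape speed v_esc = √(2μ/r) = √(2 × 3.986×10¹⁴ / 6.661×10⁶) = √(1.197×10⁸) = 10940 m/s.
= 10.94 km/s.

v_esc ≈ 10.9 km/s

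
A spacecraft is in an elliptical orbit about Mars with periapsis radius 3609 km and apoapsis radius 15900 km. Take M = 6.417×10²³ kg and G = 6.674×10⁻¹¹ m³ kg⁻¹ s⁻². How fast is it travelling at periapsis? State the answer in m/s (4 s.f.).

μ = GM = 6.674×10⁻¹¹ × 6.417×10²³ = 4.283×10¹³ m³/s².
Semi-major axis a = (r_p + r_a)/2 = 9754.5 km = 9.754×10⁶ m.
Vis-viva: v² = μ(2/r − 1/a) = 4.283×10¹³ × (5.542×10⁻⁷ − 1.025×10⁻⁷) = 1.934×10⁷ m²/s².
v = 4398 m/s.

v ≈ 4398 m/s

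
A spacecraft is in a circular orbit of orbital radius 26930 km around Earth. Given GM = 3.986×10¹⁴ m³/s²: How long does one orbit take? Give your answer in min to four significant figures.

r = 26930 km = 2.693×10⁷ m.
Kepler's third law: T = 2π√(r³/μ) = 2π√((2.693×10⁷)³ / 3.986×10¹⁴).
r³/μ = 4.900×10⁷ s², so T = 2π × 7.000×10³ = 4.398×10⁴ s.
Converting: 4.398×10⁴ s ÷ 60.00 = 733.0 min.

T ≈ 733.0 min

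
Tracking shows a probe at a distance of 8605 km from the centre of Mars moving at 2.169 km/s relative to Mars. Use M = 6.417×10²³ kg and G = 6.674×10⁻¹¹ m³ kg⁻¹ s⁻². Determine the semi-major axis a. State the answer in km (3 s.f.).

a ≈ 8160 km

μ = GM = 6.674×10⁻¹¹ × 6.417×10²³ = 4.283×10¹³ m³/s².
r = 8.605×10⁶ m.
Vis-viva rearranged: 1/a = 2/r − v²/μ = 2.324×10⁻⁷ − 1.099×10⁻⁷ = 1.226×10⁻⁷ m⁻¹.
a = 8.158×10⁶ m = 8158.4 km.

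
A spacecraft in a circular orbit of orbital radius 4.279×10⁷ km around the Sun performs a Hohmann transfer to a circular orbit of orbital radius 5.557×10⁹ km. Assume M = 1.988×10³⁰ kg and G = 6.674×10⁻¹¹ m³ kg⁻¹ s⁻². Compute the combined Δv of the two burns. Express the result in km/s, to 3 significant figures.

μ = GM = 6.674×10⁻¹¹ × 1.988×10³⁰ = 1.327×10²⁰ m³/s².
r₁ = 4.279×10⁷ km = 4.279×10¹⁰ m.
r₂ = 5.557×10⁹ km = 5.557×10¹² m.
Transfer ellipse a_t = (r₁ + r₂)/2 = 2.800×10¹² m.
At r₁: circular v_c1 = √(μ/r₁) = 55680 m/s; transfer-perihelion v_p = √[μ(2/r₁ − 1/a_t)] = 78450 m/s.
Δv₁ = v_p − v_c1 = 22760 m/s.
At r₂: circular v_c2 = √(μ/r₂) = 4886 m/s; transfer-aphelion v_a = √[μ(2/r₂ − 1/a_t)] = 604.1 m/s.
Δv₂ = v_c2 − v_a = 4282 m/s.
Total Δv = Δv₁ + Δv₂ = 27050 m/s = 27.05 km/s.

Δv_total ≈ 27.0 km/s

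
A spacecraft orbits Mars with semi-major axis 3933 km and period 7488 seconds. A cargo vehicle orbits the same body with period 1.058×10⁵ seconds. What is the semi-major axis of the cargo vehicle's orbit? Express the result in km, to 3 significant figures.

a₂ ≈ 23000 km

Kepler's third law: a³ ∝ T², so a₂ = a₁ (T₂/T₁)^(2/3).
T₂/T₁ = 14.13, (T₂/T₁)^(2/3) = 5.844.
a₂ = 3933 × 5.844 = 22990 km.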